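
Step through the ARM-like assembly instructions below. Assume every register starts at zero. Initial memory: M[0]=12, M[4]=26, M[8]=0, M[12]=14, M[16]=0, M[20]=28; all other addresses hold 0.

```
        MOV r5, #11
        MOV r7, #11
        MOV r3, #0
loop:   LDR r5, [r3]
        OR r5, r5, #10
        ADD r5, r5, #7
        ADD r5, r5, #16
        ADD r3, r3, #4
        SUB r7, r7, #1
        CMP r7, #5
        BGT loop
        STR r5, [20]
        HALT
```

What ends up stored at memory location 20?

r5=11
r7=11
r3=0
r5=M[0]=12
r5=12|10=14
r5=14+7=21
r5=21+16=37
r3=0+4=4
r7=11-1=10
CMP r7, #5  (cmp 10,5)
BGT loop: taken
r5=M[4]=26
r5=26|10=26
r5=26+7=33
r5=33+16=49
r3=4+4=8
r7=10-1=9
CMP r7, #5  (cmp 9,5)
BGT loop: taken
r5=M[8]=0
r5=0|10=10
r5=10+7=17
r5=17+16=33
r3=8+4=12
r7=9-1=8
CMP r7, #5  (cmp 8,5)
BGT loop: taken
r5=M[12]=14
r5=14|10=14
r5=14+7=21
r5=21+16=37
r3=12+4=16
r7=8-1=7
CMP r7, #5  (cmp 7,5)
BGT loop: taken
r5=M[16]=0
r5=0|10=10
r5=10+7=17
r5=17+16=33
r3=16+4=20
r7=7-1=6
CMP r7, #5  (cmp 6,5)
BGT loop: taken
r5=M[20]=28
r5=28|10=30
r5=30+7=37
r5=37+16=53
r3=20+4=24
r7=6-1=5
CMP r7, #5  (cmp 5,5)
BGT loop: not taken
STR r5, [20] → M[20]=53
halt.

53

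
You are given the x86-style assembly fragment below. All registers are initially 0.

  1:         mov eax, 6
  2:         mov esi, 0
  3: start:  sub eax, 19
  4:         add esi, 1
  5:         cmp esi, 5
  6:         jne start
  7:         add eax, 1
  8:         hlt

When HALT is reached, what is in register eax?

-88

eax=6
esi=0
eax=6-19=-13
esi=0+1=1
cmp esi, 5  (cmp 1,5)
jne start: taken
eax=(-13)-19=-32
esi=1+1=2
cmp esi, 5  (cmp 2,5)
jne start: taken
eax=(-32)-19=-51
esi=2+1=3
cmp esi, 5  (cmp 3,5)
jne start: taken
eax=(-51)-19=-70
esi=3+1=4
cmp esi, 5  (cmp 4,5)
jne start: taken
eax=(-70)-19=-89
esi=4+1=5
cmp esi, 5  (cmp 5,5)
jne start: not taken
eax=(-89)+1=-88
halt.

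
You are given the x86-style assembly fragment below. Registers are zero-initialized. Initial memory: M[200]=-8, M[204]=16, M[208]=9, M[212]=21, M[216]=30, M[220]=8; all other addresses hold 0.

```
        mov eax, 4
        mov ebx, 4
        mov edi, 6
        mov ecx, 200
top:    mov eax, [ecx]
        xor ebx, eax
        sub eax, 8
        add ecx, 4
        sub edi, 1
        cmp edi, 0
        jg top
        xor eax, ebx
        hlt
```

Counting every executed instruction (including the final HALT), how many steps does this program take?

eax=4
ebx=4
edi=6
ecx=200
eax=M[200]=-8
ebx=4^(-8)=-4
eax=(-8)-8=-16
ecx=200+4=204
edi=6-1=5
cmp edi, 0  (cmp 5,0)
jg top: taken
eax=M[204]=16
ebx=(-4)^16=-20
eax=16-8=8
ecx=204+4=208
edi=5-1=4
cmp edi, 0  (cmp 4,0)
jg top: taken
eax=M[208]=9
ebx=(-20)^9=-27
eax=9-8=1
ecx=208+4=212
edi=4-1=3
cmp edi, 0  (cmp 3,0)
jg top: taken
eax=M[212]=21
ebx=(-27)^21=-16
eax=21-8=13
ecx=212+4=216
edi=3-1=2
cmp edi, 0  (cmp 2,0)
jg top: taken
eax=M[216]=30
ebx=(-16)^30=-18
eax=30-8=22
ecx=216+4=220
edi=2-1=1
cmp edi, 0  (cmp 1,0)
jg top: taken
eax=M[220]=8
ebx=(-18)^8=-26
eax=8-8=0
ecx=220+4=224
edi=1-1=0
cmp edi, 0  (cmp 0,0)
jg top: not taken
eax=0^(-26)=-26
halt.
Total executed instructions: 48.

48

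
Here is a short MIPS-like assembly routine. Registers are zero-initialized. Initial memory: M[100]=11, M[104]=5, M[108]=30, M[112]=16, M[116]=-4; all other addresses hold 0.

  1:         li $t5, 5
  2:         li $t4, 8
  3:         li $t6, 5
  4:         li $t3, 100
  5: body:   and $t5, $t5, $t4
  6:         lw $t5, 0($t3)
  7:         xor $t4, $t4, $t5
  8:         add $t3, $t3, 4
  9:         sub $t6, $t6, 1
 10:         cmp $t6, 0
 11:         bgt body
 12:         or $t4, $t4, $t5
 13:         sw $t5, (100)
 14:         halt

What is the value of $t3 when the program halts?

after li $t5, 5: $t5=5
after li $t4, 8: $t4=8
after li $t6, 5: $t6=5
after li $t3, 100: $t3=100
after and $t5, $t5, $t4: $t5=5&8=0
after lw $t5, 0($t3): $t5=M[100]=11
after xor $t4, $t4, $t5: $t4=8^11=3
after add $t3, $t3, 4: $t3=100+4=104
after sub $t6, $t6, 1: $t6=5-1=4
cmp $t6, 0  (cmp 4,0)
bgt body: taken
after and $t5, $t5, $t4: $t5=11&3=3
after lw $t5, 0($t3): $t5=M[104]=5
after xor $t4, $t4, $t5: $t4=3^5=6
after add $t3, $t3, 4: $t3=104+4=108
after sub $t6, $t6, 1: $t6=4-1=3
cmp $t6, 0  (cmp 3,0)
bgt body: taken
after and $t5, $t5, $t4: $t5=5&6=4
after lw $t5, 0($t3): $t5=M[108]=30
after xor $t4, $t4, $t5: $t4=6^30=24
after add $t3, $t3, 4: $t3=108+4=112
after sub $t6, $t6, 1: $t6=3-1=2
cmp $t6, 0  (cmp 2,0)
bgt body: taken
after and $t5, $t5, $t4: $t5=30&24=24
after lw $t5, 0($t3): $t5=M[112]=16
after xor $t4, $t4, $t5: $t4=24^16=8
after add $t3, $t3, 4: $t3=112+4=116
after sub $t6, $t6, 1: $t6=2-1=1
cmp $t6, 0  (cmp 1,0)
bgt body: taken
after and $t5, $t5, $t4: $t5=16&8=0
after lw $t5, 0($t3): $t5=M[116]=-4
after xor $t4, $t4, $t5: $t4=8^(-4)=-12
after add $t3, $t3, 4: $t3=116+4=120
after sub $t6, $t6, 1: $t6=1-1=0
cmp $t6, 0  (cmp 0,0)
bgt body: not taken
after or $t4, $t4, $t5: $t4=(-12)|(-4)=-4
sw $t5, (100) → M[100]=-4
halt.

120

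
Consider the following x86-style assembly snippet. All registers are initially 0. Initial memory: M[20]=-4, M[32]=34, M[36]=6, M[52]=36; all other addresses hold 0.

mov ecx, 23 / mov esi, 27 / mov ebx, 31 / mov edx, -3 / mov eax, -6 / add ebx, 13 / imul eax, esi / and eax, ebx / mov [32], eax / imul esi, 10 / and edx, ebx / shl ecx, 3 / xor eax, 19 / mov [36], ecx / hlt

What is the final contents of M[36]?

mov ecx, 23 → ecx=23
mov esi, 27 → esi=27
mov ebx, 31 → ebx=31
mov edx, -3 → edx=-3
mov eax, -6 → eax=-6
add ebx, 13 → ebx=31+13=44
imul eax, esi → eax=(-6)*27=-162
and eax, ebx → eax=(-162)&44=12
mov [32], eax → M[32]=12
imul esi, 10 → esi=27*10=270
and edx, ebx → edx=(-3)&44=44
shl ecx, 3 → ecx=23<<3=184
xor eax, 19 → eax=12^19=31
mov [36], ecx → M[36]=184
halt.

184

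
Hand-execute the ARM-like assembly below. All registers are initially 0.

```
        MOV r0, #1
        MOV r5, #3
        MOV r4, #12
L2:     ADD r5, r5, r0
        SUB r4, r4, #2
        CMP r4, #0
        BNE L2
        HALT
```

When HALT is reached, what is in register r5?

9

MOV r0, #1 → r0=1
MOV r5, #3 → r5=3
MOV r4, #12 → r4=12
ADD r5, r5, r0 → r5=3+1=4
SUB r4, r4, #2 → r4=12-2=10
CMP r4, #0  (cmp 10,0)
BNE L2: taken
ADD r5, r5, r0 → r5=4+1=5
SUB r4, r4, #2 → r4=10-2=8
CMP r4, #0  (cmp 8,0)
BNE L2: taken
ADD r5, r5, r0 → r5=5+1=6
SUB r4, r4, #2 → r4=8-2=6
CMP r4, #0  (cmp 6,0)
BNE L2: taken
ADD r5, r5, r0 → r5=6+1=7
SUB r4, r4, #2 → r4=6-2=4
CMP r4, #0  (cmp 4,0)
BNE L2: taken
ADD r5, r5, r0 → r5=7+1=8
SUB r4, r4, #2 → r4=4-2=2
CMP r4, #0  (cmp 2,0)
BNE L2: taken
ADD r5, r5, r0 → r5=8+1=9
SUB r4, r4, #2 → r4=2-2=0
CMP r4, #0  (cmp 0,0)
BNE L2: not taken
halt.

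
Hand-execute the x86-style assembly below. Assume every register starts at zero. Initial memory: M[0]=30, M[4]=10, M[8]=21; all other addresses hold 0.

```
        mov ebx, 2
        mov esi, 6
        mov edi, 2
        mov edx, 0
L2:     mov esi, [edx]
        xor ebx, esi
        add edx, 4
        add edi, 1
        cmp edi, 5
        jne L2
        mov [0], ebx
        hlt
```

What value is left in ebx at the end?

after mov ebx, 2: ebx=2
after mov esi, 6: esi=6
after mov edi, 2: edi=2
after mov edx, 0: edx=0
after mov esi, [edx]: esi=M[0]=30
after xor ebx, esi: ebx=2^30=28
after add edx, 4: edx=0+4=4
after add edi, 1: edi=2+1=3
cmp edi, 5  (cmp 3,5)
jne L2: taken
after mov esi, [edx]: esi=M[4]=10
after xor ebx, esi: ebx=28^10=22
after add edx, 4: edx=4+4=8
after add edi, 1: edi=3+1=4
cmp edi, 5  (cmp 4,5)
jne L2: taken
after mov esi, [edx]: esi=M[8]=21
after xor ebx, esi: ebx=22^21=3
after add edx, 4: edx=8+4=12
after add edi, 1: edi=4+1=5
cmp edi, 5  (cmp 5,5)
jne L2: not taken
mov [0], ebx → M[0]=3
halt.

3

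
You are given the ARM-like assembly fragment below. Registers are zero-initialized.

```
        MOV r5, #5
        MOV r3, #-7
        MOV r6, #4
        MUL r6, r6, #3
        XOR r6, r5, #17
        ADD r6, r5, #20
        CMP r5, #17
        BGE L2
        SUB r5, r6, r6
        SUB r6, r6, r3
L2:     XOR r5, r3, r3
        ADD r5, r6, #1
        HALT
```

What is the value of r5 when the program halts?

33

after MOV r5, #5: r5=5
after MOV r3, #-7: r3=-7
after MOV r6, #4: r6=4
after MUL r6, r6, #3: r6=4*3=12
after XOR r6, r5, #17: r6=5^17=20
after ADD r6, r5, #20: r6=5+20=25
CMP r5, #17  (cmp 5,17)
BGE L2: not taken
after SUB r5, r6, r6: r5=25-25=0
after SUB r6, r6, r3: r6=25-(-7)=32
after XOR r5, r3, r3: r5=(-7)^(-7)=0
after ADD r5, r6, #1: r5=32+1=33
halt.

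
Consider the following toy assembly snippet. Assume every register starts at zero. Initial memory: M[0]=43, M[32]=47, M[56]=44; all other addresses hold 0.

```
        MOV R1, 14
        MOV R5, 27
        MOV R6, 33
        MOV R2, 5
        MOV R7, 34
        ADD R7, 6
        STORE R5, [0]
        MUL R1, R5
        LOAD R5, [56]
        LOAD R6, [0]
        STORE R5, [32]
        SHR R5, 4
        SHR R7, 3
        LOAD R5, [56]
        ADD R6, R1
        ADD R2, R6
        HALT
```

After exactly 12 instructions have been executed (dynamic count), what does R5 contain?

MOV R1, 14 → R1=14
MOV R5, 27 → R5=27
MOV R6, 33 → R6=33
MOV R2, 5 → R2=5
MOV R7, 34 → R7=34
ADD R7, 6 → R7=34+6=40
STORE R5, [0] → M[0]=27
MUL R1, R5 → R1=14*27=378
LOAD R5, [56] → R5=M[56]=44
LOAD R6, [0] → R6=M[0]=27
STORE R5, [32] → M[32]=44
SHR R5, 4 → R5=44>>4=2
After step 12: R5 = 2.

2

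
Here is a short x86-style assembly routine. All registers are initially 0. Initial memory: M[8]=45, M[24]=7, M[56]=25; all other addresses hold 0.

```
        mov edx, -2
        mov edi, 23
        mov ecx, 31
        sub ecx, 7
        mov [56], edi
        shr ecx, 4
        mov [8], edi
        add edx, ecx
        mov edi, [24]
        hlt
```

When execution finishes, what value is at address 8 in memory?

23

edx=-2
edi=23
ecx=31
ecx=31-7=24
mov [56], edi → M[56]=23
ecx=24>>4=1
mov [8], edi → M[8]=23
edx=(-2)+1=-1
edi=M[24]=7
halt.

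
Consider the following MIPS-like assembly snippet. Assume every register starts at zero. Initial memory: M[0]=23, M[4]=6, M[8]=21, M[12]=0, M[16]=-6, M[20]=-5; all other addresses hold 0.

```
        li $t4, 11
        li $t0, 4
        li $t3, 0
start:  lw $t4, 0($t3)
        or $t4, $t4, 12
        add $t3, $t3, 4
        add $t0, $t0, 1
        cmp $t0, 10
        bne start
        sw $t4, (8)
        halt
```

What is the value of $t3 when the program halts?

after li $t4, 11: $t4=11
after li $t0, 4: $t0=4
after li $t3, 0: $t3=0
after lw $t4, 0($t3): $t4=M[0]=23
after or $t4, $t4, 12: $t4=23|12=31
after add $t3, $t3, 4: $t3=0+4=4
after add $t0, $t0, 1: $t0=4+1=5
cmp $t0, 10  (cmp 5,10)
bne start: taken
after lw $t4, 0($t3): $t4=M[4]=6
after or $t4, $t4, 12: $t4=6|12=14
after add $t3, $t3, 4: $t3=4+4=8
after add $t0, $t0, 1: $t0=5+1=6
cmp $t0, 10  (cmp 6,10)
bne start: taken
after lw $t4, 0($t3): $t4=M[8]=21
after or $t4, $t4, 12: $t4=21|12=29
after add $t3, $t3, 4: $t3=8+4=12
after add $t0, $t0, 1: $t0=6+1=7
cmp $t0, 10  (cmp 7,10)
bne start: taken
after lw $t4, 0($t3): $t4=M[12]=0
after or $t4, $t4, 12: $t4=0|12=12
after add $t3, $t3, 4: $t3=12+4=16
after add $t0, $t0, 1: $t0=7+1=8
cmp $t0, 10  (cmp 8,10)
bne start: taken
after lw $t4, 0($t3): $t4=M[16]=-6
after or $t4, $t4, 12: $t4=(-6)|12=-2
after add $t3, $t3, 4: $t3=16+4=20
after add $t0, $t0, 1: $t0=8+1=9
cmp $t0, 10  (cmp 9,10)
bne start: taken
after lw $t4, 0($t3): $t4=M[20]=-5
after or $t4, $t4, 12: $t4=(-5)|12=-1
after add $t3, $t3, 4: $t3=20+4=24
after add $t0, $t0, 1: $t0=9+1=10
cmp $t0, 10  (cmp 10,10)
bne start: not taken
sw $t4, (8) → M[8]=-1
halt.

24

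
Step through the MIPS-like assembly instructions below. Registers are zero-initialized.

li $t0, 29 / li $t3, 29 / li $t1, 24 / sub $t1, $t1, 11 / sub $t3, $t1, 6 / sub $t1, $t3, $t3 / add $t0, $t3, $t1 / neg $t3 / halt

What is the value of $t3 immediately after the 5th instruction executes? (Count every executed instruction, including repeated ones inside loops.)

7

li $t0, 29 → $t0=29
li $t3, 29 → $t3=29
li $t1, 24 → $t1=24
sub $t1, $t1, 11 → $t1=24-11=13
sub $t3, $t1, 6 → $t3=13-6=7
After step 5: $t3 = 7.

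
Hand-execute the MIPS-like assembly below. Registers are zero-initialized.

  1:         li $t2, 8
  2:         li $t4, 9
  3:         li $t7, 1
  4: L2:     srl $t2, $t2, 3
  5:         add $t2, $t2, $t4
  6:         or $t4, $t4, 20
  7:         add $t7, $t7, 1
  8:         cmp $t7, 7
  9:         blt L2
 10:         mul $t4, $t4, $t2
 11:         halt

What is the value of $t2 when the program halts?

$t2=8
$t4=9
$t7=1
$t2=8>>3=1
$t2=1+9=10
$t4=9|20=29
$t7=1+1=2
cmp $t7, 7  (cmp 2,7)
blt L2: taken
$t2=10>>3=1
$t2=1+29=30
$t4=29|20=29
$t7=2+1=3
cmp $t7, 7  (cmp 3,7)
blt L2: taken
$t2=30>>3=3
$t2=3+29=32
$t4=29|20=29
$t7=3+1=4
cmp $t7, 7  (cmp 4,7)
blt L2: taken
$t2=32>>3=4
$t2=4+29=33
$t4=29|20=29
$t7=4+1=5
cmp $t7, 7  (cmp 5,7)
blt L2: taken
$t2=33>>3=4
$t2=4+29=33
$t4=29|20=29
$t7=5+1=6
cmp $t7, 7  (cmp 6,7)
blt L2: taken
$t2=33>>3=4
$t2=4+29=33
$t4=29|20=29
$t7=6+1=7
cmp $t7, 7  (cmp 7,7)
blt L2: not taken
$t4=29*33=957
halt.

33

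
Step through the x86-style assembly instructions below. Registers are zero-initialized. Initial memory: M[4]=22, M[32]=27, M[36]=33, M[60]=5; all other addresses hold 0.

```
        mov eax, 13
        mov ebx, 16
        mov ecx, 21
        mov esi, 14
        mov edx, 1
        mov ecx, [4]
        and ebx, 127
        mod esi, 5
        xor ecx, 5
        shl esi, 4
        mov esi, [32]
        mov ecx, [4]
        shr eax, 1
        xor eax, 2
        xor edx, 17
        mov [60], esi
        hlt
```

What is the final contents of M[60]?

27

mov eax, 13 → eax=13
mov ebx, 16 → ebx=16
mov ecx, 21 → ecx=21
mov esi, 14 → esi=14
mov edx, 1 → edx=1
mov ecx, [4] → ecx=M[4]=22
and ebx, 127 → ebx=16&127=16
mod esi, 5 → esi=14%5=4
xor ecx, 5 → ecx=22^5=19
shl esi, 4 → esi=4<<4=64
mov esi, [32] → esi=M[32]=27
mov ecx, [4] → ecx=M[4]=22
shr eax, 1 → eax=13>>1=6
xor eax, 2 → eax=6^2=4
xor edx, 17 → edx=1^17=16
mov [60], esi → M[60]=27
halt.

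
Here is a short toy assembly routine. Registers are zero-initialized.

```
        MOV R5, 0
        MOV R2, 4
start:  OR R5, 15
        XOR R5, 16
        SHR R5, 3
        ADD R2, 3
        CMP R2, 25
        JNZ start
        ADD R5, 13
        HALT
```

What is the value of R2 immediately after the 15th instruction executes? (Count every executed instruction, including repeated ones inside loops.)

10

MOV R5, 0 → R5=0
MOV R2, 4 → R2=4
OR R5, 15 → R5=0|15=15
XOR R5, 16 → R5=15^16=31
SHR R5, 3 → R5=31>>3=3
ADD R2, 3 → R2=4+3=7
CMP R2, 25  (cmp 7,25)
JNZ start: taken
OR R5, 15 → R5=3|15=15
XOR R5, 16 → R5=15^16=31
SHR R5, 3 → R5=31>>3=3
ADD R2, 3 → R2=7+3=10
CMP R2, 25  (cmp 10,25)
JNZ start: taken
OR R5, 15 → R5=3|15=15
After step 15: R2 = 10.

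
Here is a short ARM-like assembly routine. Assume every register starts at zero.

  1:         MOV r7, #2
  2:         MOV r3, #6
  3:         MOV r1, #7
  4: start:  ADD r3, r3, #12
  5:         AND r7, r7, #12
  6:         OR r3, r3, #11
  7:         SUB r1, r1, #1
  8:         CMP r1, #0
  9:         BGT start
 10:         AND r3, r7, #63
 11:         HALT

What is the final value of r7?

MOV r7, #2 → r7=2
MOV r3, #6 → r3=6
MOV r1, #7 → r1=7
ADD r3, r3, #12 → r3=6+12=18
AND r7, r7, #12 → r7=2&12=0
OR r3, r3, #11 → r3=18|11=27
SUB r1, r1, #1 → r1=7-1=6
CMP r1, #0  (cmp 6,0)
BGT start: taken
ADD r3, r3, #12 → r3=27+12=39
AND r7, r7, #12 → r7=0&12=0
OR r3, r3, #11 → r3=39|11=47
SUB r1, r1, #1 → r1=6-1=5
CMP r1, #0  (cmp 5,0)
BGT start: taken
ADD r3, r3, #12 → r3=47+12=59
AND r7, r7, #12 → r7=0&12=0
OR r3, r3, #11 → r3=59|11=59
SUB r1, r1, #1 → r1=5-1=4
CMP r1, #0  (cmp 4,0)
BGT start: taken
ADD r3, r3, #12 → r3=59+12=71
AND r7, r7, #12 → r7=0&12=0
OR r3, r3, #11 → r3=71|11=79
SUB r1, r1, #1 → r1=4-1=3
CMP r1, #0  (cmp 3,0)
BGT start: taken
ADD r3, r3, #12 → r3=79+12=91
AND r7, r7, #12 → r7=0&12=0
OR r3, r3, #11 → r3=91|11=91
SUB r1, r1, #1 → r1=3-1=2
CMP r1, #0  (cmp 2,0)
BGT start: taken
ADD r3, r3, #12 → r3=91+12=103
AND r7, r7, #12 → r7=0&12=0
OR r3, r3, #11 → r3=103|11=111
SUB r1, r1, #1 → r1=2-1=1
CMP r1, #0  (cmp 1,0)
BGT start: taken
ADD r3, r3, #12 → r3=111+12=123
AND r7, r7, #12 → r7=0&12=0
OR r3, r3, #11 → r3=123|11=123
SUB r1, r1, #1 → r1=1-1=0
CMP r1, #0  (cmp 0,0)
BGT start: not taken
AND r3, r7, #63 → r3=0&63=0
halt.

0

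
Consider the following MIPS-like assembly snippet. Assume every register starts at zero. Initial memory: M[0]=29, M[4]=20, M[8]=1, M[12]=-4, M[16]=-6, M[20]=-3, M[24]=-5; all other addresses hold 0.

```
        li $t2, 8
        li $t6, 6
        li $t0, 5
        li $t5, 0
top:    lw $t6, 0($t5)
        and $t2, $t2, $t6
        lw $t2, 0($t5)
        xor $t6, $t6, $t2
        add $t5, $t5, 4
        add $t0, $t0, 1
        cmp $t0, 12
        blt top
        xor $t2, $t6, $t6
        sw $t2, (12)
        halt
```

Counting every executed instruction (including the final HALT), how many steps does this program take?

63

li $t2, 8 → $t2=8
li $t6, 6 → $t6=6
li $t0, 5 → $t0=5
li $t5, 0 → $t5=0
lw $t6, 0($t5) → $t6=M[0]=29
and $t2, $t2, $t6 → $t2=8&29=8
lw $t2, 0($t5) → $t2=M[0]=29
xor $t6, $t6, $t2 → $t6=29^29=0
add $t5, $t5, 4 → $t5=0+4=4
add $t0, $t0, 1 → $t0=5+1=6
cmp $t0, 12  (cmp 6,12)
blt top: taken
lw $t6, 0($t5) → $t6=M[4]=20
and $t2, $t2, $t6 → $t2=29&20=20
lw $t2, 0($t5) → $t2=M[4]=20
xor $t6, $t6, $t2 → $t6=20^20=0
add $t5, $t5, 4 → $t5=4+4=8
add $t0, $t0, 1 → $t0=6+1=7
cmp $t0, 12  (cmp 7,12)
blt top: taken
lw $t6, 0($t5) → $t6=M[8]=1
and $t2, $t2, $t6 → $t2=20&1=0
lw $t2, 0($t5) → $t2=M[8]=1
xor $t6, $t6, $t2 → $t6=1^1=0
add $t5, $t5, 4 → $t5=8+4=12
add $t0, $t0, 1 → $t0=7+1=8
cmp $t0, 12  (cmp 8,12)
blt top: taken
lw $t6, 0($t5) → $t6=M[12]=-4
and $t2, $t2, $t6 → $t2=1&(-4)=0
lw $t2, 0($t5) → $t2=M[12]=-4
xor $t6, $t6, $t2 → $t6=(-4)^(-4)=0
add $t5, $t5, 4 → $t5=12+4=16
add $t0, $t0, 1 → $t0=8+1=9
cmp $t0, 12  (cmp 9,12)
blt top: taken
lw $t6, 0($t5) → $t6=M[16]=-6
and $t2, $t2, $t6 → $t2=(-4)&(-6)=-8
lw $t2, 0($t5) → $t2=M[16]=-6
xor $t6, $t6, $t2 → $t6=(-6)^(-6)=0
add $t5, $t5, 4 → $t5=16+4=20
add $t0, $t0, 1 → $t0=9+1=10
cmp $t0, 12  (cmp 10,12)
blt top: taken
lw $t6, 0($t5) → $t6=M[20]=-3
and $t2, $t2, $t6 → $t2=(-6)&(-3)=-8
lw $t2, 0($t5) → $t2=M[20]=-3
xor $t6, $t6, $t2 → $t6=(-3)^(-3)=0
add $t5, $t5, 4 → $t5=20+4=24
add $t0, $t0, 1 → $t0=10+1=11
cmp $t0, 12  (cmp 11,12)
blt top: taken
lw $t6, 0($t5) → $t6=M[24]=-5
and $t2, $t2, $t6 → $t2=(-3)&(-5)=-7
lw $t2, 0($t5) → $t2=M[24]=-5
xor $t6, $t6, $t2 → $t6=(-5)^(-5)=0
add $t5, $t5, 4 → $t5=24+4=28
add $t0, $t0, 1 → $t0=11+1=12
cmp $t0, 12  (cmp 12,12)
blt top: not taken
xor $t2, $t6, $t6 → $t2=0^0=0
sw $t2, (12) → M[12]=0
halt.
Total executed instructions: 63.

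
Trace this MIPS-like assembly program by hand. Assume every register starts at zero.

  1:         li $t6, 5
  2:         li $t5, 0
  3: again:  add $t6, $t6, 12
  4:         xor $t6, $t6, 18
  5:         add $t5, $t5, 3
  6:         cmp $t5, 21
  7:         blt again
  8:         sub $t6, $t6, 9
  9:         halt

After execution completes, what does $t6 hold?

after li $t6, 5: $t6=5
after li $t5, 0: $t5=0
after add $t6, $t6, 12: $t6=5+12=17
after xor $t6, $t6, 18: $t6=17^18=3
after add $t5, $t5, 3: $t5=0+3=3
cmp $t5, 21  (cmp 3,21)
blt again: taken
after add $t6, $t6, 12: $t6=3+12=15
after xor $t6, $t6, 18: $t6=15^18=29
after add $t5, $t5, 3: $t5=3+3=6
cmp $t5, 21  (cmp 6,21)
blt again: taken
after add $t6, $t6, 12: $t6=29+12=41
after xor $t6, $t6, 18: $t6=41^18=59
after add $t5, $t5, 3: $t5=6+3=9
cmp $t5, 21  (cmp 9,21)
blt again: taken
after add $t6, $t6, 12: $t6=59+12=71
after xor $t6, $t6, 18: $t6=71^18=85
after add $t5, $t5, 3: $t5=9+3=12
cmp $t5, 21  (cmp 12,21)
blt again: taken
after add $t6, $t6, 12: $t6=85+12=97
after xor $t6, $t6, 18: $t6=97^18=115
after add $t5, $t5, 3: $t5=12+3=15
cmp $t5, 21  (cmp 15,21)
blt again: taken
after add $t6, $t6, 12: $t6=115+12=127
after xor $t6, $t6, 18: $t6=127^18=109
after add $t5, $t5, 3: $t5=15+3=18
cmp $t5, 21  (cmp 18,21)
blt again: taken
after add $t6, $t6, 12: $t6=109+12=121
after xor $t6, $t6, 18: $t6=121^18=107
after add $t5, $t5, 3: $t5=18+3=21
cmp $t5, 21  (cmp 21,21)
blt again: not taken
after sub $t6, $t6, 9: $t6=107-9=98
halt.

98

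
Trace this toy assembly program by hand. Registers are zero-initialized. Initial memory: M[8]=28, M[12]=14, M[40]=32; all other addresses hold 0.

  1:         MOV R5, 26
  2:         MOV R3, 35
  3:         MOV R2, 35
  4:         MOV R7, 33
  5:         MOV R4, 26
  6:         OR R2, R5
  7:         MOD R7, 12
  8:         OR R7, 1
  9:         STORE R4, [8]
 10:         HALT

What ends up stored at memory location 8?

after MOV R5, 26: R5=26
after MOV R3, 35: R3=35
after MOV R2, 35: R2=35
after MOV R7, 33: R7=33
after MOV R4, 26: R4=26
after OR R2, R5: R2=35|26=59
after MOD R7, 12: R7=33%12=9
after OR R7, 1: R7=9|1=9
STORE R4, [8] → M[8]=26
halt.

26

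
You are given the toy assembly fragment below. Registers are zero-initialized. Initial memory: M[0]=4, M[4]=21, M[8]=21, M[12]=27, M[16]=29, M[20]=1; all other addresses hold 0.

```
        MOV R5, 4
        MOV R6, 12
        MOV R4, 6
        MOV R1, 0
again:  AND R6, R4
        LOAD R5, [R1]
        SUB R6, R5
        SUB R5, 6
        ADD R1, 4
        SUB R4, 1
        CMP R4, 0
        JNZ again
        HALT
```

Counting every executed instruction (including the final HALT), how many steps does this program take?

MOV R5, 4 → R5=4
MOV R6, 12 → R6=12
MOV R4, 6 → R4=6
MOV R1, 0 → R1=0
AND R6, R4 → R6=12&6=4
LOAD R5, [R1] → R5=M[0]=4
SUB R6, R5 → R6=4-4=0
SUB R5, 6 → R5=4-6=-2
ADD R1, 4 → R1=0+4=4
SUB R4, 1 → R4=6-1=5
CMP R4, 0  (cmp 5,0)
JNZ again: taken
AND R6, R4 → R6=0&5=0
LOAD R5, [R1] → R5=M[4]=21
SUB R6, R5 → R6=0-21=-21
SUB R5, 6 → R5=21-6=15
ADD R1, 4 → R1=4+4=8
SUB R4, 1 → R4=5-1=4
CMP R4, 0  (cmp 4,0)
JNZ again: taken
AND R6, R4 → R6=(-21)&4=0
LOAD R5, [R1] → R5=M[8]=21
SUB R6, R5 → R6=0-21=-21
SUB R5, 6 → R5=21-6=15
ADD R1, 4 → R1=8+4=12
SUB R4, 1 → R4=4-1=3
CMP R4, 0  (cmp 3,0)
JNZ again: taken
AND R6, R4 → R6=(-21)&3=3
LOAD R5, [R1] → R5=M[12]=27
SUB R6, R5 → R6=3-27=-24
SUB R5, 6 → R5=27-6=21
ADD R1, 4 → R1=12+4=16
SUB R4, 1 → R4=3-1=2
CMP R4, 0  (cmp 2,0)
JNZ again: taken
AND R6, R4 → R6=(-24)&2=0
LOAD R5, [R1] → R5=M[16]=29
SUB R6, R5 → R6=0-29=-29
SUB R5, 6 → R5=29-6=23
ADD R1, 4 → R1=16+4=20
SUB R4, 1 → R4=2-1=1
CMP R4, 0  (cmp 1,0)
JNZ again: taken
AND R6, R4 → R6=(-29)&1=1
LOAD R5, [R1] → R5=M[20]=1
SUB R6, R5 → R6=1-1=0
SUB R5, 6 → R5=1-6=-5
ADD R1, 4 → R1=20+4=24
SUB R4, 1 → R4=1-1=0
CMP R4, 0  (cmp 0,0)
JNZ again: not taken
halt.
Total executed instructions: 53.

53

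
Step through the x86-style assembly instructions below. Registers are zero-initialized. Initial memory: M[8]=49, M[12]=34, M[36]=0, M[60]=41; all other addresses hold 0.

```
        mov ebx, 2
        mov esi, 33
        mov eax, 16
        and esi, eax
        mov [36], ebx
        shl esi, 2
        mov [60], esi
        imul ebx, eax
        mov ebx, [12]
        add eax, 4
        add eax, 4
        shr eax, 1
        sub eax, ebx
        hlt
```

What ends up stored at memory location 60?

mov ebx, 2 → ebx=2
mov esi, 33 → esi=33
mov eax, 16 → eax=16
and esi, eax → esi=33&16=0
mov [36], ebx → M[36]=2
shl esi, 2 → esi=0<<2=0
mov [60], esi → M[60]=0
imul ebx, eax → ebx=2*16=32
mov ebx, [12] → ebx=M[12]=34
add eax, 4 → eax=16+4=20
add eax, 4 → eax=20+4=24
shr eax, 1 → eax=24>>1=12
sub eax, ebx → eax=12-34=-22
halt.

0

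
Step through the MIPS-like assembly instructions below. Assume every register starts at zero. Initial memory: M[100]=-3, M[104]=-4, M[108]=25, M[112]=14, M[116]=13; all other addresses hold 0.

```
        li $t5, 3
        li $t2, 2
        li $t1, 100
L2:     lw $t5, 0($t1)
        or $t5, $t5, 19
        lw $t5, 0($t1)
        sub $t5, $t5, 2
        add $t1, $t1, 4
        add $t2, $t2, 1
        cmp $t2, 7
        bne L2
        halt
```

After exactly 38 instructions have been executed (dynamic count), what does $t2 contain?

li $t5, 3 → $t5=3
li $t2, 2 → $t2=2
li $t1, 100 → $t1=100
lw $t5, 0($t1) → $t5=M[100]=-3
or $t5, $t5, 19 → $t5=(-3)|19=-1
lw $t5, 0($t1) → $t5=M[100]=-3
sub $t5, $t5, 2 → $t5=(-3)-2=-5
add $t1, $t1, 4 → $t1=100+4=104
add $t2, $t2, 1 → $t2=2+1=3
cmp $t2, 7  (cmp 3,7)
bne L2: taken
lw $t5, 0($t1) → $t5=M[104]=-4
or $t5, $t5, 19 → $t5=(-4)|19=-1
lw $t5, 0($t1) → $t5=M[104]=-4
sub $t5, $t5, 2 → $t5=(-4)-2=-6
add $t1, $t1, 4 → $t1=104+4=108
add $t2, $t2, 1 → $t2=3+1=4
cmp $t2, 7  (cmp 4,7)
bne L2: taken
lw $t5, 0($t1) → $t5=M[108]=25
or $t5, $t5, 19 → $t5=25|19=27
lw $t5, 0($t1) → $t5=M[108]=25
sub $t5, $t5, 2 → $t5=25-2=23
add $t1, $t1, 4 → $t1=108+4=112
add $t2, $t2, 1 → $t2=4+1=5
cmp $t2, 7  (cmp 5,7)
bne L2: taken
lw $t5, 0($t1) → $t5=M[112]=14
or $t5, $t5, 19 → $t5=14|19=31
lw $t5, 0($t1) → $t5=M[112]=14
sub $t5, $t5, 2 → $t5=14-2=12
add $t1, $t1, 4 → $t1=112+4=116
add $t2, $t2, 1 → $t2=5+1=6
cmp $t2, 7  (cmp 6,7)
bne L2: taken
lw $t5, 0($t1) → $t5=M[116]=13
or $t5, $t5, 19 → $t5=13|19=31
lw $t5, 0($t1) → $t5=M[116]=13
After step 38: $t2 = 6.

6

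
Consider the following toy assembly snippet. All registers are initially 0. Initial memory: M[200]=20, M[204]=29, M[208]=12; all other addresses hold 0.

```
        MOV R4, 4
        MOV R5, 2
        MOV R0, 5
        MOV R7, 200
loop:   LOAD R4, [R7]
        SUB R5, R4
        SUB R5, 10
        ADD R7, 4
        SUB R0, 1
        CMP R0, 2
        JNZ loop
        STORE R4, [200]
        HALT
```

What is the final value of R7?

212

after MOV R4, 4: R4=4
after MOV R5, 2: R5=2
after MOV R0, 5: R0=5
after MOV R7, 200: R7=200
after LOAD R4, [R7]: R4=M[200]=20
after SUB R5, R4: R5=2-20=-18
after SUB R5, 10: R5=(-18)-10=-28
after ADD R7, 4: R7=200+4=204
after SUB R0, 1: R0=5-1=4
CMP R0, 2  (cmp 4,2)
JNZ loop: taken
after LOAD R4, [R7]: R4=M[204]=29
after SUB R5, R4: R5=(-28)-29=-57
after SUB R5, 10: R5=(-57)-10=-67
after ADD R7, 4: R7=204+4=208
after SUB R0, 1: R0=4-1=3
CMP R0, 2  (cmp 3,2)
JNZ loop: taken
after LOAD R4, [R7]: R4=M[208]=12
after SUB R5, R4: R5=(-67)-12=-79
after SUB R5, 10: R5=(-79)-10=-89
after ADD R7, 4: R7=208+4=212
after SUB R0, 1: R0=3-1=2
CMP R0, 2  (cmp 2,2)
JNZ loop: not taken
STORE R4, [200] → M[200]=12
halt.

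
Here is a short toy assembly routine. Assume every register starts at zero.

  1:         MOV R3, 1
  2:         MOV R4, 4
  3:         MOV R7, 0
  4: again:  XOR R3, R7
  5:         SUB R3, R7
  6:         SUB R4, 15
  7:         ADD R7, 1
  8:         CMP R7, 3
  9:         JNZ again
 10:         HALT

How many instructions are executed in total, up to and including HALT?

after MOV R3, 1: R3=1
after MOV R4, 4: R4=4
after MOV R7, 0: R7=0
after XOR R3, R7: R3=1^0=1
after SUB R3, R7: R3=1-0=1
after SUB R4, 15: R4=4-15=-11
after ADD R7, 1: R7=0+1=1
CMP R7, 3  (cmp 1,3)
JNZ again: taken
after XOR R3, R7: R3=1^1=0
after SUB R3, R7: R3=0-1=-1
after SUB R4, 15: R4=(-11)-15=-26
after ADD R7, 1: R7=1+1=2
CMP R7, 3  (cmp 2,3)
JNZ again: taken
after XOR R3, R7: R3=(-1)^2=-3
after SUB R3, R7: R3=(-3)-2=-5
after SUB R4, 15: R4=(-26)-15=-41
after ADD R7, 1: R7=2+1=3
CMP R7, 3  (cmp 3,3)
JNZ again: not taken
halt.
Total executed instructions: 22.

22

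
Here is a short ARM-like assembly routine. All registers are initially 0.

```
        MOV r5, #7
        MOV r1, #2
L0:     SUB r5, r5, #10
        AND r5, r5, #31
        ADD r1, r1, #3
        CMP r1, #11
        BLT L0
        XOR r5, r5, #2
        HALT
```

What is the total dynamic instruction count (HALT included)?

after MOV r5, #7: r5=7
after MOV r1, #2: r1=2
after SUB r5, r5, #10: r5=7-10=-3
after AND r5, r5, #31: r5=(-3)&31=29
after ADD r1, r1, #3: r1=2+3=5
CMP r1, #11  (cmp 5,11)
BLT L0: taken
after SUB r5, r5, #10: r5=29-10=19
after AND r5, r5, #31: r5=19&31=19
after ADD r1, r1, #3: r1=5+3=8
CMP r1, #11  (cmp 8,11)
BLT L0: taken
after SUB r5, r5, #10: r5=19-10=9
after AND r5, r5, #31: r5=9&31=9
after ADD r1, r1, #3: r1=8+3=11
CMP r1, #11  (cmp 11,11)
BLT L0: not taken
after XOR r5, r5, #2: r5=9^2=11
halt.
Total executed instructions: 19.

19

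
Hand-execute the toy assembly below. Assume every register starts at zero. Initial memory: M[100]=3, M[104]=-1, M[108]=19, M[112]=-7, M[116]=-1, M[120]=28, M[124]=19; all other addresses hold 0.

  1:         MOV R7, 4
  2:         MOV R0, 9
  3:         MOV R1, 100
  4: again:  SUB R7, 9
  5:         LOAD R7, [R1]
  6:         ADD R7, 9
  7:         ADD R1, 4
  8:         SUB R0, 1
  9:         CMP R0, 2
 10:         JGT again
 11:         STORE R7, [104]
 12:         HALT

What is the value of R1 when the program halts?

MOV R7, 4 → R7=4
MOV R0, 9 → R0=9
MOV R1, 100 → R1=100
SUB R7, 9 → R7=4-9=-5
LOAD R7, [R1] → R7=M[100]=3
ADD R7, 9 → R7=3+9=12
ADD R1, 4 → R1=100+4=104
SUB R0, 1 → R0=9-1=8
CMP R0, 2  (cmp 8,2)
JGT again: taken
SUB R7, 9 → R7=12-9=3
LOAD R7, [R1] → R7=M[104]=-1
ADD R7, 9 → R7=(-1)+9=8
ADD R1, 4 → R1=104+4=108
SUB R0, 1 → R0=8-1=7
CMP R0, 2  (cmp 7,2)
JGT again: taken
SUB R7, 9 → R7=8-9=-1
LOAD R7, [R1] → R7=M[108]=19
ADD R7, 9 → R7=19+9=28
ADD R1, 4 → R1=108+4=112
SUB R0, 1 → R0=7-1=6
CMP R0, 2  (cmp 6,2)
JGT again: taken
SUB R7, 9 → R7=28-9=19
LOAD R7, [R1] → R7=M[112]=-7
ADD R7, 9 → R7=(-7)+9=2
ADD R1, 4 → R1=112+4=116
SUB R0, 1 → R0=6-1=5
CMP R0, 2  (cmp 5,2)
JGT again: taken
SUB R7, 9 → R7=2-9=-7
LOAD R7, [R1] → R7=M[116]=-1
ADD R7, 9 → R7=(-1)+9=8
ADD R1, 4 → R1=116+4=120
SUB R0, 1 → R0=5-1=4
CMP R0, 2  (cmp 4,2)
JGT again: taken
SUB R7, 9 → R7=8-9=-1
LOAD R7, [R1] → R7=M[120]=28
ADD R7, 9 → R7=28+9=37
ADD R1, 4 → R1=120+4=124
SUB R0, 1 → R0=4-1=3
CMP R0, 2  (cmp 3,2)
JGT again: taken
SUB R7, 9 → R7=37-9=28
LOAD R7, [R1] → R7=M[124]=19
ADD R7, 9 → R7=19+9=28
ADD R1, 4 → R1=124+4=128
SUB R0, 1 → R0=3-1=2
CMP R0, 2  (cmp 2,2)
JGT again: not taken
STORE R7, [104] → M[104]=28
halt.

128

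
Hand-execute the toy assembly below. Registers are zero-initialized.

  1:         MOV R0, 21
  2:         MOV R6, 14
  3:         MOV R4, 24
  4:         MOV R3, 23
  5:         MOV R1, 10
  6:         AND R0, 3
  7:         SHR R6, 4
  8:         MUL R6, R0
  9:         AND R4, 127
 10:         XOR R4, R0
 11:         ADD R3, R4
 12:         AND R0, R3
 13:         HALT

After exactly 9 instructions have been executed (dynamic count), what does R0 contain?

MOV R0, 21 → R0=21
MOV R6, 14 → R6=14
MOV R4, 24 → R4=24
MOV R3, 23 → R3=23
MOV R1, 10 → R1=10
AND R0, 3 → R0=21&3=1
SHR R6, 4 → R6=14>>4=0
MUL R6, R0 → R6=0*1=0
AND R4, 127 → R4=24&127=24
After step 9: R0 = 1.

1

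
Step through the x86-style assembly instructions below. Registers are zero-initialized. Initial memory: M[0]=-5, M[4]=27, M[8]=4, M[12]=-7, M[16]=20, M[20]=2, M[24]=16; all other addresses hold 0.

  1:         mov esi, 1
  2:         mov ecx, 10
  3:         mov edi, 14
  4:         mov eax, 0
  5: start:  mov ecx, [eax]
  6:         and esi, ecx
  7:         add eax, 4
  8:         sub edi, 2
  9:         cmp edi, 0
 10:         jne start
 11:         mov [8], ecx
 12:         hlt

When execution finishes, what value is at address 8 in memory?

esi=1
ecx=10
edi=14
eax=0
ecx=M[0]=-5
esi=1&(-5)=1
eax=0+4=4
edi=14-2=12
cmp edi, 0  (cmp 12,0)
jne start: taken
ecx=M[4]=27
esi=1&27=1
eax=4+4=8
edi=12-2=10
cmp edi, 0  (cmp 10,0)
jne start: taken
ecx=M[8]=4
esi=1&4=0
eax=8+4=12
edi=10-2=8
cmp edi, 0  (cmp 8,0)
jne start: taken
ecx=M[12]=-7
esi=0&(-7)=0
eax=12+4=16
edi=8-2=6
cmp edi, 0  (cmp 6,0)
jne start: taken
ecx=M[16]=20
esi=0&20=0
eax=16+4=20
edi=6-2=4
cmp edi, 0  (cmp 4,0)
jne start: taken
ecx=M[20]=2
esi=0&2=0
eax=20+4=24
edi=4-2=2
cmp edi, 0  (cmp 2,0)
jne start: taken
ecx=M[24]=16
esi=0&16=0
eax=24+4=28
edi=2-2=0
cmp edi, 0  (cmp 0,0)
jne start: not taken
mov [8], ecx → M[8]=16
halt.

16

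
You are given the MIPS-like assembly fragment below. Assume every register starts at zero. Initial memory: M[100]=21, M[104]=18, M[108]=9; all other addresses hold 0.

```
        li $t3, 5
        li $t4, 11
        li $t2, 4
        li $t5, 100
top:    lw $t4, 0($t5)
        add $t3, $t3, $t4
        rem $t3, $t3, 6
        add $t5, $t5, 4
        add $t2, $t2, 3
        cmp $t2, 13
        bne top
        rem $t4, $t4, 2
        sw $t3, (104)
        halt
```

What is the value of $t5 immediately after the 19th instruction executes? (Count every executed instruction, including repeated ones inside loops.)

after li $t3, 5: $t3=5
after li $t4, 11: $t4=11
after li $t2, 4: $t2=4
after li $t5, 100: $t5=100
after lw $t4, 0($t5): $t4=M[100]=21
after add $t3, $t3, $t4: $t3=5+21=26
after rem $t3, $t3, 6: $t3=26%6=2
after add $t5, $t5, 4: $t5=100+4=104
after add $t2, $t2, 3: $t2=4+3=7
cmp $t2, 13  (cmp 7,13)
bne top: taken
after lw $t4, 0($t5): $t4=M[104]=18
after add $t3, $t3, $t4: $t3=2+18=20
after rem $t3, $t3, 6: $t3=20%6=2
after add $t5, $t5, 4: $t5=104+4=108
after add $t2, $t2, 3: $t2=7+3=10
cmp $t2, 13  (cmp 10,13)
bne top: taken
after lw $t4, 0($t5): $t4=M[108]=9
After step 19: $t5 = 108.

108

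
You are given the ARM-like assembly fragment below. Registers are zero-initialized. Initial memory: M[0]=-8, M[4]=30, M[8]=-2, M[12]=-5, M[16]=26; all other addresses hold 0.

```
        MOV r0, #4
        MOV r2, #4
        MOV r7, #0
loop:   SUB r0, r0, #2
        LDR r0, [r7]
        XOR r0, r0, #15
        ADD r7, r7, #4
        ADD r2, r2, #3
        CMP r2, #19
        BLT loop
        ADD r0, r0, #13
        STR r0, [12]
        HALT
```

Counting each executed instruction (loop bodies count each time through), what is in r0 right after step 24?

-15

after MOV r0, #4: r0=4
after MOV r2, #4: r2=4
after MOV r7, #0: r7=0
after SUB r0, r0, #2: r0=4-2=2
after LDR r0, [r7]: r0=M[0]=-8
after XOR r0, r0, #15: r0=(-8)^15=-9
after ADD r7, r7, #4: r7=0+4=4
after ADD r2, r2, #3: r2=4+3=7
CMP r2, #19  (cmp 7,19)
BLT loop: taken
after SUB r0, r0, #2: r0=(-9)-2=-11
after LDR r0, [r7]: r0=M[4]=30
after XOR r0, r0, #15: r0=30^15=17
after ADD r7, r7, #4: r7=4+4=8
after ADD r2, r2, #3: r2=7+3=10
CMP r2, #19  (cmp 10,19)
BLT loop: taken
after SUB r0, r0, #2: r0=17-2=15
after LDR r0, [r7]: r0=M[8]=-2
after XOR r0, r0, #15: r0=(-2)^15=-15
after ADD r7, r7, #4: r7=8+4=12
after ADD r2, r2, #3: r2=10+3=13
CMP r2, #19  (cmp 13,19)
BLT loop: taken
After step 24: r0 = -15.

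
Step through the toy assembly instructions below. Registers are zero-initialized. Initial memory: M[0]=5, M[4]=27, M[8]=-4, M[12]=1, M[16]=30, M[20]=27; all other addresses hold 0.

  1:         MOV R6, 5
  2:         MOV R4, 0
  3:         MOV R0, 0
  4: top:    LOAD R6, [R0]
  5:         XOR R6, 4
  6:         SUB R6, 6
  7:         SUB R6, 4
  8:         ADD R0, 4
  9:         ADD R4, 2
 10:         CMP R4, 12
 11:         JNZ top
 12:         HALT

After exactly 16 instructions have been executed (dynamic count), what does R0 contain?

8

R6=5
R4=0
R0=0
R6=M[0]=5
R6=5^4=1
R6=1-6=-5
R6=(-5)-4=-9
R0=0+4=4
R4=0+2=2
CMP R4, 12  (cmp 2,12)
JNZ top: taken
R6=M[4]=27
R6=27^4=31
R6=31-6=25
R6=25-4=21
R0=4+4=8
After step 16: R0 = 8.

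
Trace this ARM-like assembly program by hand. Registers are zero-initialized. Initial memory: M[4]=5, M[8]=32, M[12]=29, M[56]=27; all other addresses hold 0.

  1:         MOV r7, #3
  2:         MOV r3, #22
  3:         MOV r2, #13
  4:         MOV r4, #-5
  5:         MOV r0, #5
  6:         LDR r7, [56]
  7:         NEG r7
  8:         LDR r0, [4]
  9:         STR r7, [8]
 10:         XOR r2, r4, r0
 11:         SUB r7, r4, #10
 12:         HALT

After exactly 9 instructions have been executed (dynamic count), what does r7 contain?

-27

after MOV r7, #3: r7=3
after MOV r3, #22: r3=22
after MOV r2, #13: r2=13
after MOV r4, #-5: r4=-5
after MOV r0, #5: r0=5
after LDR r7, [56]: r7=M[56]=27
after NEG r7: r7=-(27)=-27
after LDR r0, [4]: r0=M[4]=5
STR r7, [8] → M[8]=-27
After step 9: r7 = -27.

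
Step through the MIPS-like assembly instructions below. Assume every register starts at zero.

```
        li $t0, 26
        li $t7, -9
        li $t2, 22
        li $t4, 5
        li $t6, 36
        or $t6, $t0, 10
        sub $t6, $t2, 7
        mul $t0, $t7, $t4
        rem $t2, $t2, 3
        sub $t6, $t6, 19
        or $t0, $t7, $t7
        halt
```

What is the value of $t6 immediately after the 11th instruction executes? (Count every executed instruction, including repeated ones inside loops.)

-4

$t0=26
$t7=-9
$t2=22
$t4=5
$t6=36
$t6=26|10=26
$t6=22-7=15
$t0=(-9)*5=-45
$t2=22%3=1
$t6=15-19=-4
$t0=(-9)|(-9)=-9
After step 11: $t6 = -4.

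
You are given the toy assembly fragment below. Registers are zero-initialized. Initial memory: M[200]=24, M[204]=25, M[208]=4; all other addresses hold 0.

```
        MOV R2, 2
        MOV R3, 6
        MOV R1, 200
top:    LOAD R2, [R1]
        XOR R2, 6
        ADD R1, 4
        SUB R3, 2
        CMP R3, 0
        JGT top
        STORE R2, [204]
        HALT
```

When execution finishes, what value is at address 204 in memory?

R2=2
R3=6
R1=200
R2=M[200]=24
R2=24^6=30
R1=200+4=204
R3=6-2=4
CMP R3, 0  (cmp 4,0)
JGT top: taken
R2=M[204]=25
R2=25^6=31
R1=204+4=208
R3=4-2=2
CMP R3, 0  (cmp 2,0)
JGT top: taken
R2=M[208]=4
R2=4^6=2
R1=208+4=212
R3=2-2=0
CMP R3, 0  (cmp 0,0)
JGT top: not taken
STORE R2, [204] → M[204]=2
halt.

2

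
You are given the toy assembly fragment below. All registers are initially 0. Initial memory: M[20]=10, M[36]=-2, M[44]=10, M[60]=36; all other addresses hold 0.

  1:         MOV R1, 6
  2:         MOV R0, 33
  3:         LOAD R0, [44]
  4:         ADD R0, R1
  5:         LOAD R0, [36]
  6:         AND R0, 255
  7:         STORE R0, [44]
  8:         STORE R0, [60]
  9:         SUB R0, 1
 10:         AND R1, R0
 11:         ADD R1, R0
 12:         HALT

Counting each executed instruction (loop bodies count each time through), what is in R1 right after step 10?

MOV R1, 6 → R1=6
MOV R0, 33 → R0=33
LOAD R0, [44] → R0=M[44]=10
ADD R0, R1 → R0=10+6=16
LOAD R0, [36] → R0=M[36]=-2
AND R0, 255 → R0=(-2)&255=254
STORE R0, [44] → M[44]=254
STORE R0, [60] → M[60]=254
SUB R0, 1 → R0=254-1=253
AND R1, R0 → R1=6&253=4
After step 10: R1 = 4.

4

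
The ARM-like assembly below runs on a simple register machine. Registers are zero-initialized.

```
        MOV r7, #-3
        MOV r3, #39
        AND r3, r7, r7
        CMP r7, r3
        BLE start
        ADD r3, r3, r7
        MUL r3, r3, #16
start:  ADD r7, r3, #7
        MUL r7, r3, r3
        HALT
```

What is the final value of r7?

9

MOV r7, #-3 → r7=-3
MOV r3, #39 → r3=39
AND r3, r7, r7 → r3=(-3)&(-3)=-3
CMP r7, r3  (cmp -3,-3)
BLE start: taken
ADD r7, r3, #7 → r7=(-3)+7=4
MUL r7, r3, r3 → r7=(-3)*(-3)=9
halt.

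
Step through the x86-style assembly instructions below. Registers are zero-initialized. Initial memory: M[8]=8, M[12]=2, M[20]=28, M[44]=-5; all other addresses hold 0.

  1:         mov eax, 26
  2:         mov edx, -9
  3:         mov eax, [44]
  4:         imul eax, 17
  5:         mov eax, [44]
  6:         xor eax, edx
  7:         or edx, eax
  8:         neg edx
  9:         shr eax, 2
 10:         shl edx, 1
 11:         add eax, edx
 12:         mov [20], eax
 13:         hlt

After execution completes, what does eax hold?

5

after mov eax, 26: eax=26
after mov edx, -9: edx=-9
after mov eax, [44]: eax=M[44]=-5
after imul eax, 17: eax=(-5)*17=-85
after mov eax, [44]: eax=M[44]=-5
after xor eax, edx: eax=(-5)^(-9)=12
after or edx, eax: edx=(-9)|12=-1
after neg edx: edx=-(-1)=1
after shr eax, 2: eax=12>>2=3
after shl edx, 1: edx=1<<1=2
after add eax, edx: eax=3+2=5
mov [20], eax → M[20]=5
halt.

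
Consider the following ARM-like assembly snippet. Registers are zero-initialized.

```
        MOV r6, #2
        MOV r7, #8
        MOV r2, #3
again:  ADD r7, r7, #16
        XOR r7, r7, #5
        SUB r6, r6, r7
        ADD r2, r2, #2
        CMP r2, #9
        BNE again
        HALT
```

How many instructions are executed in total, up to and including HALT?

22

MOV r6, #2 → r6=2
MOV r7, #8 → r7=8
MOV r2, #3 → r2=3
ADD r7, r7, #16 → r7=8+16=24
XOR r7, r7, #5 → r7=24^5=29
SUB r6, r6, r7 → r6=2-29=-27
ADD r2, r2, #2 → r2=3+2=5
CMP r2, #9  (cmp 5,9)
BNE again: taken
ADD r7, r7, #16 → r7=29+16=45
XOR r7, r7, #5 → r7=45^5=40
SUB r6, r6, r7 → r6=(-27)-40=-67
ADD r2, r2, #2 → r2=5+2=7
CMP r2, #9  (cmp 7,9)
BNE again: taken
ADD r7, r7, #16 → r7=40+16=56
XOR r7, r7, #5 → r7=56^5=61
SUB r6, r6, r7 → r6=(-67)-61=-128
ADD r2, r2, #2 → r2=7+2=9
CMP r2, #9  (cmp 9,9)
BNE again: not taken
halt.
Total executed instructions: 22.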